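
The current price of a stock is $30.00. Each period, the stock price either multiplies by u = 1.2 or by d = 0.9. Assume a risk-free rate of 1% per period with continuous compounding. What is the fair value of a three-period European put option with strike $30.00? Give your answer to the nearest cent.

Risk-neutral probability p = (e^0.01 − 0.9)/(1.2 − 0.9) = 0.1101/0.3000 = 0.3668
Terminal stock prices: S_uuu = 51.84, S_uud = 38.88, S_udd = 29.16, S_ddd = 21.87
Terminal payoffs (K − S): max(-21.84, 0) = 0, max(-8.88, 0) = 0, max(0.84, 0) = 0.84, max(8.13, 0) = 8.13
Node uu (S = 43.2): V_uu = e^(−0.01)·[0.3668·0.0000 + 0.6332·0.0000] = 0.0000
Node ud (S = 32.4): V_ud = e^(−0.01)·[0.3668·0.0000 + 0.6332·0.8400] = 0.5266
Node dd (S = 24.3): V_dd = e^(−0.01)·[0.3668·0.8400 + 0.6332·8.1300] = 5.4015
Node u (S = 36): V_u = e^(−0.01)·[0.3668·0.0000 + 0.6332·0.5266] = 0.3301
Node d (S = 27): V_d = e^(−0.01)·[0.3668·0.5266 + 0.6332·5.4015] = 3.5773
Node 0 (S = 30): V_0 = e^(−0.01)·[0.3668·0.3301 + 0.6332·3.5773] = 2.3623

$2.36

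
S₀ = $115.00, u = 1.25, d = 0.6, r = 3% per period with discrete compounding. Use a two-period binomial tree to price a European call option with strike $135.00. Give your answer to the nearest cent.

Risk-neutral probability p = (1 + 0.03 − 0.6)/(1.25 − 0.6) = 0.4300/0.6500 = 0.6615
Terminal stock prices: S_uu = 179.7, S_ud = 86.25, S_dd = 41.4
Terminal payoffs (S − K): max(44.69, 0) = 44.69, max(-48.75, 0) = 0, max(-93.6, 0) = 0
Node u (S = 143.8): V_u = 1/1.03·[0.6615·44.6875 + 0.3385·0.0000] = 28.7015
Node d (S = 69): V_d = 1/1.03·[0.6615·0.0000 + 0.3385·0.0000] = 0.0000
Node 0 (S = 115): V_0 = 1/1.03·[0.6615·28.7015 + 0.3385·0.0000] = 18.4341

$18.43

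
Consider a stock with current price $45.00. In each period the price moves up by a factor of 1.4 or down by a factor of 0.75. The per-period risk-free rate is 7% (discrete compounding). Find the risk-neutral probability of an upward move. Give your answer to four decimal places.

p = 0.4923

Risk-neutral probability p = (1 + 0.07 − 0.75)/(1.4 − 0.75) = 0.3200/0.6500 = 0.4923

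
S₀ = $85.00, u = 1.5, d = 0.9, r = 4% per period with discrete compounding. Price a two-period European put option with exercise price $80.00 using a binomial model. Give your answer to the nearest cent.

Risk-neutral probability p = (1 + 0.04 − 0.9)/(1.5 − 0.9) = 0.1400/0.6000 = 0.2333
Terminal stock prices: S_uu = 191.2, S_ud = 114.8, S_dd = 68.85
Terminal payoffs (K − S): max(-111.2, 0) = 0, max(-34.75, 0) = 0, max(11.15, 0) = 11.15
Node u (S = 127.5): V_u = 1/1.04·[0.2333·0.0000 + 0.7667·0.0000] = 0.0000
Node d (S = 76.5): V_d = 1/1.04·[0.2333·0.0000 + 0.7667·11.1500] = 8.2196
Node 0 (S = 85): V_0 = 1/1.04·[0.2333·0.0000 + 0.7667·8.2196] = 6.0593

$6.06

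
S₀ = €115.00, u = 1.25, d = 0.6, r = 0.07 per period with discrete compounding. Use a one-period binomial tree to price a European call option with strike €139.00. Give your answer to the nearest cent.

Risk-neutral probability p = (1 + 0.07 − 0.6)/(1.25 − 0.6) = 0.4700/0.6500 = 0.7231
Terminal stock prices: S_u = 143.8, S_d = 69
Terminal payoffs (S − K): max(4.75, 0) = 4.75, max(-70, 0) = 0
Node 0 (S = 115): V_0 = 1/1.07·[0.7231·4.7500 + 0.2769·0.0000] = 3.2099

€3.21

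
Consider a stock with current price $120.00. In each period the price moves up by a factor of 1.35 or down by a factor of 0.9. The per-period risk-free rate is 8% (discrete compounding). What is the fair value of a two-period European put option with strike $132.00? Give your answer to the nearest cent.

Risk-neutral probability p = (1 + 0.08 − 0.9)/(1.35 − 0.9) = 0.1800/0.4500 = 0.4000
Terminal stock prices: S_uu = 218.7, S_ud = 145.8, S_dd = 97.2
Terminal payoffs (K − S): max(-86.7, 0) = 0, max(-13.8, 0) = 0, max(34.8, 0) = 34.8
Node u (S = 162): V_u = 1/1.08·[0.4000·0.0000 + 0.6000·0.0000] = 0.0000
Node d (S = 108): V_d = 1/1.08·[0.4000·0.0000 + 0.6000·34.8000] = 19.3333
Node 0 (S = 120): V_0 = 1/1.08·[0.4000·0.0000 + 0.6000·19.3333] = 10.7407

$10.74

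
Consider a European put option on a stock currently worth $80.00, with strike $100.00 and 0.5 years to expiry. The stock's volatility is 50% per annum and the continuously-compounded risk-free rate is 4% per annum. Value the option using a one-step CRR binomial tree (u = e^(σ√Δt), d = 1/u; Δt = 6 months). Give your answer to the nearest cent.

$24.03

CRR parameters: u = e^(σ√Δt) = e^(0.5·√0.5) = 1.4241, d = 1/u = 0.7022
Per-period rate: rΔt = 0.04·0.5 = 0.02, so R = e^0.02 = 1.0202
Risk-neutral probability p = (e^0.02 − 0.7022)/(1.4241 − 0.7022) = 0.3180/0.7219 = 0.4405
Terminal stock prices: S_u = 113.9, S_d = 56.18
Terminal payoffs (K − S): max(-13.93, 0) = 0, max(43.82, 0) = 43.82
Node 0 (S = 80): V_0 = e^(−0.02)·[0.4405·0.0000 + 0.5595·43.8249] = 24.0344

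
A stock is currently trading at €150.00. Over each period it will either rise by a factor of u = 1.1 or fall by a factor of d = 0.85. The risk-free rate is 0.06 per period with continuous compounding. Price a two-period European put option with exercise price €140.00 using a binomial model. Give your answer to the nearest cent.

€0.65

Risk-neutral probability p = (e^0.06 − 0.85)/(1.1 − 0.85) = 0.2118/0.2500 = 0.8473
Terminal stock prices: S_uu = 181.5, S_ud = 140.2, S_dd = 108.4
Terminal payoffs (K − S): max(-41.5, 0) = 0, max(-0.25, 0) = 0, max(31.63, 0) = 31.63
Node u (S = 165): V_u = e^(−0.06)·[0.8473·0.0000 + 0.1527·0.0000] = 0.0000
Node d (S = 127.5): V_d = e^(−0.06)·[0.8473·0.0000 + 0.1527·31.6250] = 4.5465
Node 0 (S = 150): V_0 = e^(−0.06)·[0.8473·0.0000 + 0.1527·4.5465] = 0.6536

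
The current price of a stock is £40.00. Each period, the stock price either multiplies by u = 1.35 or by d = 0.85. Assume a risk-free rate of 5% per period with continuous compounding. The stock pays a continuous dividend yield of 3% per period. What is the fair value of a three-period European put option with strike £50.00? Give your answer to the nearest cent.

£10.48

Per-period risk-free factor R = e^0.05 = 1.0513; dividend-adjusted growth = e^(0.05−0.03) = 1.0202.
Risk-neutral probability p = (1.0202 − 0.85)/(1.35 − 0.85) = 0.1702/0.5000 = 0.3404
Terminal stock prices: S_uuu = 98.42, S_uud = 61.97, S_udd = 39.01, S_ddd = 24.56
Terminal payoffs (K − S): max(-48.42, 0) = 0, max(-11.97, 0) = 0, max(10.99, 0) = 10.99, max(25.44, 0) = 25.44
Node uu (S = 72.9): V_uu = e^(−0.05)·[0.3404·0.0000 + 0.6596·0.0000] = 0.0000
Node ud (S = 45.9): V_ud = e^(−0.05)·[0.3404·0.0000 + 0.6596·10.9850] = 6.8923
Node dd (S = 28.9): V_dd = e^(−0.05)·[0.3404·10.9850 + 0.6596·25.4350] = 19.5156
Node u (S = 54): V_u = e^(−0.05)·[0.3404·0.0000 + 0.6596·6.8923] = 4.3244
Node d (S = 34): V_d = e^(−0.05)·[0.3404·6.8923 + 0.6596·19.5156] = 14.4764
Node 0 (S = 40): V_0 = e^(−0.05)·[0.3404·4.3244 + 0.6596·14.4764] = 10.4831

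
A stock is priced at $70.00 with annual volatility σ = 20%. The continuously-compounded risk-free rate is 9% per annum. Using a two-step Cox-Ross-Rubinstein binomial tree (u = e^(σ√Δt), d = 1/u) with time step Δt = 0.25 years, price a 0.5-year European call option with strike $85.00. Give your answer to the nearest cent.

$0.17

CRR parameters: u = e^(σ√Δt) = e^(0.2·√0.25) = 1.1052, d = 1/u = 0.9048
Per-period rate: rΔt = 0.09·0.25 = 0.0225, so R = e^0.0225 = 1.0228
Risk-neutral probability p = (e^0.0225 − 0.9048)/(1.1052 − 0.9048) = 0.1179/0.2003 = 0.5886
Terminal stock prices: S_uu = 85.5, S_ud = 70, S_dd = 57.31
Terminal payoffs (S − K): max(0.4982, 0) = 0.4982, max(-15, 0) = 0, max(-27.69, 0) = 0
Node u (S = 77.36): V_u = e^(−0.0225)·[0.5886·0.4982 + 0.4114·0.0000] = 0.2867
Node d (S = 63.34): V_d = e^(−0.0225)·[0.5886·0.0000 + 0.4114·0.0000] = 0.0000
Node 0 (S = 70): V_0 = e^(−0.0225)·[0.5886·0.2867 + 0.4114·0.0000] = 0.1650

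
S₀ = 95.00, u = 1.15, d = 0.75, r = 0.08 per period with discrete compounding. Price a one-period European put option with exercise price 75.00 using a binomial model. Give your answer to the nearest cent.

Risk-neutral probability p = (1 + 0.08 − 0.75)/(1.15 − 0.75) = 0.3300/0.4000 = 0.8250
Terminal stock prices: S_u = 109.2, S_d = 71.25
Terminal payoffs (K − S): max(-34.25, 0) = 0, max(3.75, 0) = 3.75
Node 0 (S = 95): V_0 = 1/1.08·[0.8250·0.0000 + 0.1750·3.7500] = 0.6076

0.61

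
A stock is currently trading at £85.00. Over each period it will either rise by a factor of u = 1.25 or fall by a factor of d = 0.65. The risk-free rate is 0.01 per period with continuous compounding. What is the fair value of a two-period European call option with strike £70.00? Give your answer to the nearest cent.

£22.17

Risk-neutral probability p = (e^0.01 − 0.65)/(1.25 − 0.65) = 0.3601/0.6000 = 0.6001
Terminal stock prices: S_uu = 132.8, S_ud = 69.06, S_dd = 35.91
Terminal payoffs (S − K): max(62.81, 0) = 62.81, max(-0.9375, 0) = 0, max(-34.09, 0) = 0
Node u (S = 106.2): V_u = e^(−0.01)·[0.6001·62.8125 + 0.3999·0.0000] = 37.3177
Node d (S = 55.25): V_d = e^(−0.01)·[0.6001·0.0000 + 0.3999·0.0000] = 0.0000
Node 0 (S = 85): V_0 = e^(−0.01)·[0.6001·37.3177 + 0.3999·0.0000] = 22.1709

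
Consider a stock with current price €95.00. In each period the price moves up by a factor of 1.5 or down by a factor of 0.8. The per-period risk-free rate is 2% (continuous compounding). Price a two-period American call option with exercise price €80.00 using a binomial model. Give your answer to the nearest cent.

€26.80

Risk-neutral probability p = (e^0.02 − 0.8)/(1.5 − 0.8) = 0.2202/0.7000 = 0.3146
Terminal stock prices: S_uu = 213.8, S_ud = 114, S_dd = 60.8
Terminal payoffs (S − K): max(133.8, 0) = 133.8, max(34, 0) = 34, max(-19.2, 0) = 0
Node u (S = 142.5): continuation = e^(−0.02)·[0.3146·133.7500 + 0.6854·34.0000] = 64.0841; exercise value = 62.5000 ≤ continuation, so V_u = 64.0841
Node d (S = 76): continuation = e^(−0.02)·[0.3146·34.0000 + 0.6854·0.0000] = 10.4837; exercise value = 0.0000 ≤ continuation, so V_d = 10.4837
Node 0 (S = 95): continuation = e^(−0.02)·[0.3146·64.0841 + 0.6854·10.4837] = 26.8035; exercise value = 15.0000 ≤ continuation, so V_0 = 26.8035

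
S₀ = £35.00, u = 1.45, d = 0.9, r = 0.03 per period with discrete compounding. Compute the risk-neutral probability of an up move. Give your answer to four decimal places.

p = 0.2364

Risk-neutral probability p = (1 + 0.03 − 0.9)/(1.45 − 0.9) = 0.1300/0.5500 = 0.2364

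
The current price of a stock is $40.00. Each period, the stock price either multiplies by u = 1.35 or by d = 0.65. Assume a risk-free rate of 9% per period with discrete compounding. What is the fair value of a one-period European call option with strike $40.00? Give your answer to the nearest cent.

$8.07

Risk-neutral probability p = (1 + 0.09 − 0.65)/(1.35 − 0.65) = 0.4400/0.7000 = 0.6286
Terminal stock prices: S_u = 54, S_d = 26
Terminal payoffs (S − K): max(14, 0) = 14, max(-14, 0) = 0
Node 0 (S = 40): V_0 = 1/1.09·[0.6286·14.0000 + 0.3714·0.0000] = 8.0734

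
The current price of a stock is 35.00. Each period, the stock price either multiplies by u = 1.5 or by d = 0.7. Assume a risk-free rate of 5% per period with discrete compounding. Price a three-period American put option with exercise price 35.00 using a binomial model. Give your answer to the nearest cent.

Risk-neutral probability p = (1 + 0.05 − 0.7)/(1.5 − 0.7) = 0.3500/0.8000 = 0.4375
Terminal stock prices: S_uuu = 118.1, S_uud = 55.12, S_udd = 25.72, S_ddd = 12
Terminal payoffs (K − S): max(-83.12, 0) = 0, max(-20.12, 0) = 0, max(9.275, 0) = 9.275, max(23, 0) = 23
Node uu (S = 78.75): continuation = 1/1.05·[0.4375·0.0000 + 0.5625·0.0000] = 0.0000; exercise value = 0.0000 ≤ continuation, so V_uu = 0.0000
Node ud (S = 36.75): continuation = 1/1.05·[0.4375·0.0000 + 0.5625·9.2750] = 4.9688; exercise value = 0.0000 ≤ continuation, so V_ud = 4.9688
Node dd (S = 17.15): continuation = 1/1.05·[0.4375·9.2750 + 0.5625·22.9950] = 16.1833; exercise value = 17.8500 > continuation, so V_dd = 17.8500 (exercise)
Node u (S = 52.5): continuation = 1/1.05·[0.4375·0.0000 + 0.5625·4.9688] = 2.6618; exercise value = 0.0000 ≤ continuation, so V_u = 2.6618
Node d (S = 24.5): continuation = 1/1.05·[0.4375·4.9688 + 0.5625·17.8500] = 11.6328; exercise value = 10.5000 ≤ continuation, so V_d = 11.6328
Node 0 (S = 35): continuation = 1/1.05·[0.4375·2.6618 + 0.5625·11.6328] = 7.3410; exercise value = 0.0000 ≤ continuation, so V_0 = 7.3410

7.34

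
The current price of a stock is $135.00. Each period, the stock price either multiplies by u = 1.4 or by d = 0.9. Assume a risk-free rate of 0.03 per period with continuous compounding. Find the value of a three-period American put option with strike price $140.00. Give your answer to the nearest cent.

$15.77

Risk-neutral probability p = (e^0.03 − 0.9)/(1.4 − 0.9) = 0.1305/0.5000 = 0.2609
Terminal stock prices: S_uuu = 370.4, S_uud = 238.1, S_udd = 153.1, S_ddd = 98.42
Terminal payoffs (K − S): max(-230.4, 0) = 0, max(-98.14, 0) = 0, max(-13.09, 0) = 0, max(41.58, 0) = 41.58
Node uu (S = 264.6): continuation = e^(−0.03)·[0.2609·0.0000 + 0.7391·0.0000] = 0.0000; exercise value = 0.0000 ≤ continuation, so V_uu = 0.0000
Node ud (S = 170.1): continuation = e^(−0.03)·[0.2609·0.0000 + 0.7391·0.0000] = 0.0000; exercise value = 0.0000 ≤ continuation, so V_ud = 0.0000
Node dd (S = 109.4): continuation = e^(−0.03)·[0.2609·0.0000 + 0.7391·41.5850] = 29.8267; exercise value = 30.6500 > continuation, so V_dd = 30.6500 (exercise)
Node u (S = 189): continuation = e^(−0.03)·[0.2609·0.0000 + 0.7391·0.0000] = 0.0000; exercise value = 0.0000 ≤ continuation, so V_u = 0.0000
Node d (S = 121.5): continuation = e^(−0.03)·[0.2609·0.0000 + 0.7391·30.6500] = 21.9836; exercise value = 18.5000 ≤ continuation, so V_d = 21.9836
Node 0 (S = 135): continuation = e^(−0.03)·[0.2609·0.0000 + 0.7391·21.9836] = 15.7677; exercise value = 5.0000 ≤ continuation, so V_0 = 15.7677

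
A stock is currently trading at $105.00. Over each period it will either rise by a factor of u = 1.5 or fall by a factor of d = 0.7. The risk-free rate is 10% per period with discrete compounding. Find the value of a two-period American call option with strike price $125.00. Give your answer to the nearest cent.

Risk-neutral probability p = (1 + 0.1 − 0.7)/(1.5 − 0.7) = 0.4000/0.8000 = 0.5000
Terminal stock prices: S_uu = 236.2, S_ud = 110.2, S_dd = 51.45
Terminal payoffs (S − K): max(111.2, 0) = 111.2, max(-14.75, 0) = 0, max(-73.55, 0) = 0
Node u (S = 157.5): continuation = 1/1.1·[0.5000·111.2500 + 0.5000·0.0000] = 50.5682; exercise value = 32.5000 ≤ continuation, so V_u = 50.5682
Node d (S = 73.5): continuation = 1/1.1·[0.5000·0.0000 + 0.5000·0.0000] = 0.0000; exercise value = 0.0000 ≤ continuation, so V_d = 0.0000
Node 0 (S = 105): continuation = 1/1.1·[0.5000·50.5682 + 0.5000·0.0000] = 22.9855; exercise value = 0.0000 ≤ continuation, so V_0 = 22.9855

$22.99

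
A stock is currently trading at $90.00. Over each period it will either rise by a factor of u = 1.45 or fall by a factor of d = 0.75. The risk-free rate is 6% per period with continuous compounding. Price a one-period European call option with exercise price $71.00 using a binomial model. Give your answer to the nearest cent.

Risk-neutral probability p = (e^0.06 − 0.75)/(1.45 − 0.75) = 0.3118/0.7000 = 0.4455
Terminal stock prices: S_u = 130.5, S_d = 67.5
Terminal payoffs (S − K): max(59.5, 0) = 59.5, max(-3.5, 0) = 0
Node 0 (S = 90): V_0 = e^(−0.06)·[0.4455·59.5000 + 0.5545·0.0000] = 24.9625

$24.96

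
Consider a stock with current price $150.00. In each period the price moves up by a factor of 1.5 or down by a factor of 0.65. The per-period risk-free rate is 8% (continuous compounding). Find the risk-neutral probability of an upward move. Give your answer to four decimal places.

p = 0.5097

Risk-neutral probability p = (e^0.08 − 0.65)/(1.5 − 0.65) = 0.4333/0.8500 = 0.5097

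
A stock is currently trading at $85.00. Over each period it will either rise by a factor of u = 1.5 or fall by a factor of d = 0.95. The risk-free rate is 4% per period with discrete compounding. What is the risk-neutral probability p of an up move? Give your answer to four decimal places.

p = 0.1636

Risk-neutral probability p = (1 + 0.04 − 0.95)/(1.5 − 0.95) = 0.0900/0.5500 = 0.1636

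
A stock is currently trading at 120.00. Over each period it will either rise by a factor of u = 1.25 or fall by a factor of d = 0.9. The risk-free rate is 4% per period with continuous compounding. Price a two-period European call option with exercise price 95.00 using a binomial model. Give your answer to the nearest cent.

32.30

Risk-neutral probability p = (e^0.04 − 0.9)/(1.25 − 0.9) = 0.1408/0.3500 = 0.4023
Terminal stock prices: S_uu = 187.5, S_ud = 135, S_dd = 97.2
Terminal payoffs (S − K): max(92.5, 0) = 92.5, max(40, 0) = 40, max(2.2, 0) = 2.2
Node u (S = 150): V_u = e^(−0.04)·[0.4023·92.5000 + 0.5977·40.0000] = 58.7250
Node d (S = 108): V_d = e^(−0.04)·[0.4023·40.0000 + 0.5977·2.2000] = 16.7250
Node 0 (S = 120): V_0 = e^(−0.04)·[0.4023·58.7250 + 0.5977·16.7250] = 32.3039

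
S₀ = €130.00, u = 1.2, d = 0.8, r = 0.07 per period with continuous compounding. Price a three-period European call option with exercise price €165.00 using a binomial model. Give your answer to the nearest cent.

€15.29

Risk-neutral probability p = (e^0.07 − 0.8)/(1.2 − 0.8) = 0.2725/0.4000 = 0.6813
Terminal stock prices: S_uuu = 224.6, S_uud = 149.8, S_udd = 99.84, S_ddd = 66.56
Terminal payoffs (S − K): max(59.64, 0) = 59.64, max(-15.24, 0) = 0, max(-65.16, 0) = 0, max(-98.44, 0) = 0
Node uu (S = 187.2): V_uu = e^(−0.07)·[0.6813·59.6400 + 0.3187·0.0000] = 37.8841
Node ud (S = 124.8): V_ud = e^(−0.07)·[0.6813·0.0000 + 0.3187·0.0000] = 0.0000
Node dd (S = 83.2): V_dd = e^(−0.07)·[0.6813·0.0000 + 0.3187·0.0000] = 0.0000
Node u (S = 156): V_u = e^(−0.07)·[0.6813·37.8841 + 0.3187·0.0000] = 24.0644
Node d (S = 104): V_d = e^(−0.07)·[0.6813·0.0000 + 0.3187·0.0000] = 0.0000
Node 0 (S = 130): V_0 = e^(−0.07)·[0.6813·24.0644 + 0.3187·0.0000] = 15.2860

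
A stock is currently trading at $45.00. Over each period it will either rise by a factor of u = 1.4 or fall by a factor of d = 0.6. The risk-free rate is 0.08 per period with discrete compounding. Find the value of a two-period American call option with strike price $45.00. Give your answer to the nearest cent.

$13.33

Risk-neutral probability p = (1 + 0.08 − 0.6)/(1.4 − 0.6) = 0.4800/0.8000 = 0.6000
Terminal stock prices: S_uu = 88.2, S_ud = 37.8, S_dd = 16.2
Terminal payoffs (S − K): max(43.2, 0) = 43.2, max(-7.2, 0) = 0, max(-28.8, 0) = 0
Node u (S = 63): continuation = 1/1.08·[0.6000·43.2000 + 0.4000·0.0000] = 24.0000; exercise value = 18.0000 ≤ continuation, so V_u = 24.0000
Node d (S = 27): continuation = 1/1.08·[0.6000·0.0000 + 0.4000·0.0000] = 0.0000; exercise value = 0.0000 ≤ continuation, so V_d = 0.0000
Node 0 (S = 45): continuation = 1/1.08·[0.6000·24.0000 + 0.4000·0.0000] = 13.3333; exercise value = 0.0000 ≤ continuation, so V_0 = 13.3333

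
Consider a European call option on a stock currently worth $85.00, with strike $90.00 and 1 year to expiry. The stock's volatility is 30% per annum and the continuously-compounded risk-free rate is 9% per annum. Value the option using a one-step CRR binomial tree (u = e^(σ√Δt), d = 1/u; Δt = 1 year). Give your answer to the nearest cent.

CRR parameters: u = e^(σ√Δt) = e^(0.3·√1) = 1.3499, d = 1/u = 0.7408
Per-period rate: rΔt = 0.09·1 = 0.09, so R = e^0.09 = 1.0942
Risk-neutral probability p = (e^0.09 − 0.7408)/(1.3499 − 0.7408) = 0.3534/0.6090 = 0.5802
Terminal stock prices: S_u = 114.7, S_d = 62.97
Terminal payoffs (S − K): max(24.74, 0) = 24.74, max(-27.03, 0) = 0
Node 0 (S = 85): V_0 = e^(−0.09)·[0.5802·24.7380 + 0.4198·0.0000] = 13.1173

$13.12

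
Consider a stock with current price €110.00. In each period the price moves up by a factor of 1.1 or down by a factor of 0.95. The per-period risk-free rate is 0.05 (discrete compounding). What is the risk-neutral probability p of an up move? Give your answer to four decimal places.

Risk-neutral probability p = (1 + 0.05 − 0.95)/(1.1 − 0.95) = 0.1000/0.1500 = 0.6667

p = 0.6667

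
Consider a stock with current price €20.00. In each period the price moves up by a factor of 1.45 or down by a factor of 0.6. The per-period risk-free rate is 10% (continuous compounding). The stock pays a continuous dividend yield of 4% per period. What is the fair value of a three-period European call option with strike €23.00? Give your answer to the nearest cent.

Per-period risk-free factor R = e^0.1 = 1.1052; dividend-adjusted growth = e^(0.1−0.04) = 1.0618.
Risk-neutral probability p = (1.0618 − 0.6)/(1.45 − 0.6) = 0.4618/0.8500 = 0.5433
Terminal stock prices: S_uuu = 60.97, S_uud = 25.23, S_udd = 10.44, S_ddd = 4.32
Terminal payoffs (S − K): max(37.97, 0) = 37.97, max(2.23, 0) = 2.23, max(-12.56, 0) = 0, max(-18.68, 0) = 0
Node uu (S = 42.05): V_uu = e^(−0.1)·[0.5433·37.9725 + 0.4567·2.2300] = 19.5899
Node ud (S = 17.4): V_ud = e^(−0.1)·[0.5433·2.2300 + 0.4567·0.0000] = 1.0963
Node dd (S = 7.2): V_dd = e^(−0.1)·[0.5433·0.0000 + 0.4567·0.0000] = 0.0000
Node u (S = 29): V_u = e^(−0.1)·[0.5433·19.5899 + 0.4567·1.0963] = 10.0840
Node d (S = 12): V_d = e^(−0.1)·[0.5433·1.0963 + 0.4567·0.0000] = 0.5390
Node 0 (S = 20): V_0 = e^(−0.1)·[0.5433·10.0840 + 0.4567·0.5390] = 5.1804

€5.18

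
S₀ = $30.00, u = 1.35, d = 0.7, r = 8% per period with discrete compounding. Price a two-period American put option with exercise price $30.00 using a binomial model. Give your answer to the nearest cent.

Risk-neutral probability p = (1 + 0.08 − 0.7)/(1.35 − 0.7) = 0.3800/0.6500 = 0.5846
Terminal stock prices: S_uu = 54.68, S_ud = 28.35, S_dd = 14.7
Terminal payoffs (K − S): max(-24.68, 0) = 0, max(1.65, 0) = 1.65, max(15.3, 0) = 15.3
Node u (S = 40.5): continuation = 1/1.08·[0.5846·0.0000 + 0.4154·1.6500] = 0.6346; exercise value = 0.0000 ≤ continuation, so V_u = 0.6346
Node d (S = 21): continuation = 1/1.08·[0.5846·1.6500 + 0.4154·15.3000] = 6.7778; exercise value = 9.0000 > continuation, so V_d = 9.0000 (exercise)
Node 0 (S = 30): continuation = 1/1.08·[0.5846·0.6346 + 0.4154·9.0000] = 3.8051; exercise value = 0.0000 ≤ continuation, so V_0 = 3.8051

$3.81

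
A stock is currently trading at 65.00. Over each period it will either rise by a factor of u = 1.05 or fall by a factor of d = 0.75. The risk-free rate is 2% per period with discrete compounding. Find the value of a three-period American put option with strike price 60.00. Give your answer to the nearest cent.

2.34

Risk-neutral probability p = (1 + 0.02 − 0.75)/(1.05 − 0.75) = 0.2700/0.3000 = 0.9000
Terminal stock prices: S_uuu = 75.25, S_uud = 53.75, S_udd = 38.39, S_ddd = 27.42
Terminal payoffs (K − S): max(-15.25, 0) = 0, max(6.253, 0) = 6.253, max(21.61, 0) = 21.61, max(32.58, 0) = 32.58
Node uu (S = 71.66): continuation = 1/1.02·[0.9000·0.0000 + 0.1000·6.2531] = 0.6131; exercise value = 0.0000 ≤ continuation, so V_uu = 0.6131
Node ud (S = 51.19): continuation = 1/1.02·[0.9000·6.2531 + 0.1000·21.6094] = 7.6360; exercise value = 8.8125 > continuation, so V_ud = 8.8125 (exercise)
Node dd (S = 36.56): continuation = 1/1.02·[0.9000·21.6094 + 0.1000·32.5781] = 22.2610; exercise value = 23.4375 > continuation, so V_dd = 23.4375 (exercise)
Node u (S = 68.25): continuation = 1/1.02·[0.9000·0.6131 + 0.1000·8.8125] = 1.4049; exercise value = 0.0000 ≤ continuation, so V_u = 1.4049
Node d (S = 48.75): continuation = 1/1.02·[0.9000·8.8125 + 0.1000·23.4375] = 10.0735; exercise value = 11.2500 > continuation, so V_d = 11.2500 (exercise)
Node 0 (S = 65): continuation = 1/1.02·[0.9000·1.4049 + 0.1000·11.2500] = 2.3426; exercise value = 0.0000 ≤ continuation, so V_0 = 2.3426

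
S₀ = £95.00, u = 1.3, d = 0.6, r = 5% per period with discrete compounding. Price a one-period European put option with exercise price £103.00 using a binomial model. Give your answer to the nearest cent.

Risk-neutral probability p = (1 + 0.05 − 0.6)/(1.3 − 0.6) = 0.4500/0.7000 = 0.6429
Terminal stock prices: S_u = 123.5, S_d = 57
Terminal payoffs (K − S): max(-20.5, 0) = 0, max(46, 0) = 46
Node 0 (S = 95): V_0 = 1/1.05·[0.6429·0.0000 + 0.3571·46.0000] = 15.6463

£15.65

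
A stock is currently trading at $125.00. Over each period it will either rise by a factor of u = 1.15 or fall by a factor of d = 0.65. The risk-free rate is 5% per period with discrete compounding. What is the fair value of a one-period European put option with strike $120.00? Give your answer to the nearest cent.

Risk-neutral probability p = (1 + 0.05 − 0.65)/(1.15 − 0.65) = 0.4000/0.5000 = 0.8000
Terminal stock prices: S_u = 143.8, S_d = 81.25
Terminal payoffs (K − S): max(-23.75, 0) = 0, max(38.75, 0) = 38.75
Node 0 (S = 125): V_0 = 1/1.05·[0.8000·0.0000 + 0.2000·38.7500] = 7.3810

$7.38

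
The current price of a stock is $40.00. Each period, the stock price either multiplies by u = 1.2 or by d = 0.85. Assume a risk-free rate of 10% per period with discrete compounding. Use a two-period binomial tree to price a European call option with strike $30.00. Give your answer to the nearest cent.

$15.28

Risk-neutral probability p = (1 + 0.1 − 0.85)/(1.2 − 0.85) = 0.2500/0.3500 = 0.7143
Terminal stock prices: S_uu = 57.6, S_ud = 40.8, S_dd = 28.9
Terminal payoffs (S − K): max(27.6, 0) = 27.6, max(10.8, 0) = 10.8, max(-1.1, 0) = 0
Node u (S = 48): V_u = 1/1.1·[0.7143·27.6000 + 0.2857·10.8000] = 20.7273
Node d (S = 34): V_d = 1/1.1·[0.7143·10.8000 + 0.2857·0.0000] = 7.0130
Node 0 (S = 40): V_0 = 1/1.1·[0.7143·20.7273 + 0.2857·7.0130] = 15.2808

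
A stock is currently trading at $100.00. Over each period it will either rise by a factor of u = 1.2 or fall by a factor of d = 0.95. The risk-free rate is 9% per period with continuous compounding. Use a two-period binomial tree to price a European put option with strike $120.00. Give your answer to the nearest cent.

$6.90

Risk-neutral probability p = (e^0.09 − 0.95)/(1.2 − 0.95) = 0.1442/0.2500 = 0.5767
Terminal stock prices: S_uu = 144, S_ud = 114, S_dd = 90.25
Terminal payoffs (K − S): max(-24, 0) = 0, max(6, 0) = 6, max(29.75, 0) = 29.75
Node u (S = 120): V_u = e^(−0.09)·[0.5767·0.0000 + 0.4233·6.0000] = 2.3212
Node d (S = 95): V_d = e^(−0.09)·[0.5767·6.0000 + 0.4233·29.7500] = 14.6717
Node 0 (S = 100): V_0 = e^(−0.09)·[0.5767·2.3212 + 0.4233·14.6717] = 6.8995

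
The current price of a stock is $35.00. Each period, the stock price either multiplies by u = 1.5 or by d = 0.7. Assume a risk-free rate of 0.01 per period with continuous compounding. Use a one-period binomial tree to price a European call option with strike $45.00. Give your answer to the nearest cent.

Risk-neutral probability p = (e^0.01 − 0.7)/(1.5 − 0.7) = 0.3101/0.8000 = 0.3876
Terminal stock prices: S_u = 52.5, S_d = 24.5
Terminal payoffs (S − K): max(7.5, 0) = 7.5, max(-20.5, 0) = 0
Node 0 (S = 35): V_0 = e^(−0.01)·[0.3876·7.5000 + 0.6124·0.0000] = 2.8778

$2.88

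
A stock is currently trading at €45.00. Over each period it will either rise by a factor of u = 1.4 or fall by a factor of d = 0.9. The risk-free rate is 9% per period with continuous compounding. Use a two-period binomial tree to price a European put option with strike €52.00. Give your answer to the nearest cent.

Risk-neutral probability p = (e^0.09 − 0.9)/(1.4 − 0.9) = 0.1942/0.5000 = 0.3883
Terminal stock prices: S_uu = 88.2, S_ud = 56.7, S_dd = 36.45
Terminal payoffs (K − S): max(-36.2, 0) = 0, max(-4.7, 0) = 0, max(15.55, 0) = 15.55
Node u (S = 63): V_u = e^(−0.09)·[0.3883·0.0000 + 0.6117·0.0000] = 0.0000
Node d (S = 40.5): V_d = e^(−0.09)·[0.3883·0.0000 + 0.6117·15.5500] = 8.6926
Node 0 (S = 45): V_0 = e^(−0.09)·[0.3883·0.0000 + 0.6117·8.6926] = 4.8592

€4.86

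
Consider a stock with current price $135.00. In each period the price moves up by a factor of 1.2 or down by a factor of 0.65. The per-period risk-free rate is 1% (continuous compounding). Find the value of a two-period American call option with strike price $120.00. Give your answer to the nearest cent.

$31.25

Risk-neutral probability p = (e^0.01 − 0.65)/(1.2 − 0.65) = 0.3601/0.5500 = 0.6546
Terminal stock prices: S_uu = 194.4, S_ud = 105.3, S_dd = 57.04
Terminal payoffs (S − K): max(74.4, 0) = 74.4, max(-14.7, 0) = 0, max(-62.96, 0) = 0
Node u (S = 162): continuation = e^(−0.01)·[0.6546·74.4000 + 0.3454·0.0000] = 48.2203; exercise value = 42.0000 ≤ continuation, so V_u = 48.2203
Node d (S = 87.75): continuation = e^(−0.01)·[0.6546·0.0000 + 0.3454·0.0000] = 0.0000; exercise value = 0.0000 ≤ continuation, so V_d = 0.0000
Node 0 (S = 135): continuation = e^(−0.01)·[0.6546·48.2203 + 0.3454·0.0000] = 31.2527; exercise value = 15.0000 ≤ continuation, so V_0 = 31.2527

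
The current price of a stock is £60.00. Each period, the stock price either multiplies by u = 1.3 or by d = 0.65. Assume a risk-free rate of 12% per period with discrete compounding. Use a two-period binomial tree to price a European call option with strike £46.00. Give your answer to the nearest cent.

Risk-neutral probability p = (1 + 0.12 − 0.65)/(1.3 − 0.65) = 0.4700/0.6500 = 0.7231
Terminal stock prices: S_uu = 101.4, S_ud = 50.7, S_dd = 25.35
Terminal payoffs (S − K): max(55.4, 0) = 55.4, max(4.7, 0) = 4.7, max(-20.65, 0) = 0
Node u (S = 78): V_u = 1/1.12·[0.7231·55.4000 + 0.2769·4.7000] = 36.9286
Node d (S = 39): V_d = 1/1.12·[0.7231·4.7000 + 0.2769·0.0000] = 3.0343
Node 0 (S = 60): V_0 = 1/1.12·[0.7231·36.9286 + 0.2769·3.0343] = 24.5915

£24.59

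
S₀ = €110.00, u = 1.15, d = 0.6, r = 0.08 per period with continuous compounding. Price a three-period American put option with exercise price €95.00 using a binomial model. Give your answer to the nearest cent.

Risk-neutral probability p = (e^0.08 − 0.6)/(1.15 − 0.6) = 0.4833/0.5500 = 0.8787
Terminal stock prices: S_uuu = 167.3, S_uud = 87.28, S_udd = 45.54, S_ddd = 23.76
Terminal payoffs (K − S): max(-72.3, 0) = 0, max(7.715, 0) = 7.715, max(49.46, 0) = 49.46, max(71.24, 0) = 71.24
Node uu (S = 145.5): continuation = e^(−0.08)·[0.8787·0.0000 + 0.1213·7.7150] = 0.8639; exercise value = 0.0000 ≤ continuation, so V_uu = 0.8639
Node ud (S = 75.9): continuation = e^(−0.08)·[0.8787·7.7150 + 0.1213·49.4600] = 11.7961; exercise value = 19.1000 > continuation, so V_ud = 19.1000 (exercise)
Node dd (S = 39.6): continuation = e^(−0.08)·[0.8787·49.4600 + 0.1213·71.2400] = 48.0961; exercise value = 55.4000 > continuation, so V_dd = 55.4000 (exercise)
Node u (S = 126.5): continuation = e^(−0.08)·[0.8787·0.8639 + 0.1213·19.1000] = 2.8393; exercise value = 0.0000 ≤ continuation, so V_u = 2.8393
Node d (S = 66): continuation = e^(−0.08)·[0.8787·19.1000 + 0.1213·55.4000] = 21.6961; exercise value = 29.0000 > continuation, so V_d = 29.0000 (exercise)
Node 0 (S = 110): continuation = e^(−0.08)·[0.8787·2.8393 + 0.1213·29.0000] = 5.5503; exercise value = 0.0000 ≤ continuation, so V_0 = 5.5503

€5.55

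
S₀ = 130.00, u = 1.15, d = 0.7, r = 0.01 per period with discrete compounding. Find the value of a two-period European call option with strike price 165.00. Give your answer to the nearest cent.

3.22

Risk-neutral probability p = (1 + 0.01 − 0.7)/(1.15 − 0.7) = 0.3100/0.4500 = 0.6889
Terminal stock prices: S_uu = 171.9, S_ud = 104.6, S_dd = 63.7
Terminal payoffs (S − K): max(6.925, 0) = 6.925, max(-60.35, 0) = 0, max(-101.3, 0) = 0
Node u (S = 149.5): V_u = 1/1.01·[0.6889·6.9250 + 0.3111·0.0000] = 4.7233
Node d (S = 91): V_d = 1/1.01·[0.6889·0.0000 + 0.3111·0.0000] = 0.0000
Node 0 (S = 130): V_0 = 1/1.01·[0.6889·4.7233 + 0.3111·0.0000] = 3.2216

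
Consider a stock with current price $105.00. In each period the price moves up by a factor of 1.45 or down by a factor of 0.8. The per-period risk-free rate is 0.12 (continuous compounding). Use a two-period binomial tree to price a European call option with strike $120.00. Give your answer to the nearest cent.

Risk-neutral probability p = (e^0.12 − 0.8)/(1.45 − 0.8) = 0.3275/0.6500 = 0.5038
Terminal stock prices: S_uu = 220.8, S_ud = 121.8, S_dd = 67.2
Terminal payoffs (S − K): max(100.8, 0) = 100.8, max(1.8, 0) = 1.8, max(-52.8, 0) = 0
Node u (S = 152.2): V_u = e^(−0.12)·[0.5038·100.7625 + 0.4962·1.8000] = 45.8195
Node d (S = 84): V_d = e^(−0.12)·[0.5038·1.8000 + 0.4962·0.0000] = 0.8044
Node 0 (S = 105): V_0 = e^(−0.12)·[0.5038·45.8195 + 0.4962·0.8044] = 20.8292

$20.83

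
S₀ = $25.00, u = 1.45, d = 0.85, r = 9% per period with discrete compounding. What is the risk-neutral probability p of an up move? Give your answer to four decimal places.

p = 0.4000

Risk-neutral probability p = (1 + 0.09 − 0.85)/(1.45 − 0.85) = 0.2400/0.6000 = 0.4000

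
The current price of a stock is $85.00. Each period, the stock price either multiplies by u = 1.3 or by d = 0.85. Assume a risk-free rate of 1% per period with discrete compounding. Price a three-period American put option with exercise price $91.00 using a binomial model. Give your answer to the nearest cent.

$15.25

Risk-neutral probability p = (1 + 0.01 − 0.85)/(1.3 − 0.85) = 0.1600/0.4500 = 0.3556
Terminal stock prices: S_uuu = 186.7, S_uud = 122.1, S_udd = 79.84, S_ddd = 52.2
Terminal payoffs (K − S): max(-95.75, 0) = 0, max(-31.1, 0) = 0, max(11.16, 0) = 11.16, max(38.8, 0) = 38.8
Node uu (S = 143.7): continuation = 1/1.01·[0.3556·0.0000 + 0.6444·0.0000] = 0.0000; exercise value = 0.0000 ≤ continuation, so V_uu = 0.0000
Node ud (S = 93.92): continuation = 1/1.01·[0.3556·0.0000 + 0.6444·11.1638] = 7.1232; exercise value = 0.0000 ≤ continuation, so V_ud = 7.1232
Node dd (S = 61.41): continuation = 1/1.01·[0.3556·11.1638 + 0.6444·38.7994] = 28.6865; exercise value = 29.5875 > continuation, so V_dd = 29.5875 (exercise)
Node u (S = 110.5): continuation = 1/1.01·[0.3556·0.0000 + 0.6444·7.1232] = 4.5450; exercise value = 0.0000 ≤ continuation, so V_u = 4.5450
Node d (S = 72.25): continuation = 1/1.01·[0.3556·7.1232 + 0.6444·29.5875] = 21.3863; exercise value = 18.7500 ≤ continuation, so V_d = 21.3863
Node 0 (S = 85): continuation = 1/1.01·[0.3556·4.5450 + 0.6444·21.3863] = 15.2459; exercise value = 6.0000 ≤ continuation, so V_0 = 15.2459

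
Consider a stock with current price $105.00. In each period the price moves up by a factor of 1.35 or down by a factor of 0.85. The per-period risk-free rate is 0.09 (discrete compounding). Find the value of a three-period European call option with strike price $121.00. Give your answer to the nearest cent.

$23.29

Risk-neutral probability p = (1 + 0.09 − 0.85)/(1.35 − 0.85) = 0.2400/0.5000 = 0.4800
Terminal stock prices: S_uuu = 258.3, S_uud = 162.7, S_udd = 102.4, S_ddd = 64.48
Terminal payoffs (S − K): max(137.3, 0) = 137.3, max(41.66, 0) = 41.66, max(-18.59, 0) = 0, max(-56.52, 0) = 0
Node uu (S = 191.4): V_uu = 1/1.09·[0.4800·137.3394 + 0.5200·41.6581] = 80.3533
Node ud (S = 120.5): V_ud = 1/1.09·[0.4800·41.6581 + 0.5200·0.0000] = 18.3449
Node dd (S = 75.86): V_dd = 1/1.09·[0.4800·0.0000 + 0.5200·0.0000] = 0.0000
Node u (S = 141.8): V_u = 1/1.09·[0.4800·80.3533 + 0.5200·18.3449] = 44.1366
Node d (S = 89.25): V_d = 1/1.09·[0.4800·18.3449 + 0.5200·0.0000] = 8.0785
Node 0 (S = 105): V_0 = 1/1.09·[0.4800·44.1366 + 0.5200·8.0785] = 23.2903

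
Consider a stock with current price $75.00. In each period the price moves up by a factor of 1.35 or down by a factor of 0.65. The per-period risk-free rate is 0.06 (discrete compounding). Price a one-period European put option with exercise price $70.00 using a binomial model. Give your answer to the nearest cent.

Risk-neutral probability p = (1 + 0.06 − 0.65)/(1.35 − 0.65) = 0.4100/0.7000 = 0.5857
Terminal stock prices: S_u = 101.2, S_d = 48.75
Terminal payoffs (K − S): max(-31.25, 0) = 0, max(21.25, 0) = 21.25
Node 0 (S = 75): V_0 = 1/1.06·[0.5857·0.0000 + 0.4143·21.2500] = 8.3053

$8.31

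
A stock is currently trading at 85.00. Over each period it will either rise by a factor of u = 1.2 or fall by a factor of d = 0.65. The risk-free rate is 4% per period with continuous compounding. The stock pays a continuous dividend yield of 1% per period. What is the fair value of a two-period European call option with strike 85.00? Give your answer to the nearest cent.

Per-period risk-free factor R = e^0.04 = 1.0408; dividend-adjusted growth = e^(0.04−0.01) = 1.0305.
Risk-neutral probability p = (1.0305 − 0.65)/(1.2 − 0.65) = 0.3805/0.5500 = 0.6917
Terminal stock prices: S_uu = 122.4, S_ud = 66.3, S_dd = 35.91
Terminal payoffs (S − K): max(37.4, 0) = 37.4, max(-18.7, 0) = 0, max(-49.09, 0) = 0
Node u (S = 102): V_u = e^(−0.04)·[0.6917·37.4000 + 0.3083·0.0000] = 24.8565
Node d (S = 55.25): V_d = e^(−0.04)·[0.6917·0.0000 + 0.3083·0.0000] = 0.0000
Node 0 (S = 85): V_0 = e^(−0.04)·[0.6917·24.8565 + 0.3083·0.0000] = 16.5199

16.52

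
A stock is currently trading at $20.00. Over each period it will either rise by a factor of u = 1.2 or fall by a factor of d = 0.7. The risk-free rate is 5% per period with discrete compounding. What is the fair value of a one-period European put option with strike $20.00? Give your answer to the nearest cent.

Risk-neutral probability p = (1 + 0.05 − 0.7)/(1.2 − 0.7) = 0.3500/0.5000 = 0.7000
Terminal stock prices: S_u = 24, S_d = 14
Terminal payoffs (K − S): max(-4, 0) = 0, max(6, 0) = 6
Node 0 (S = 20): V_0 = 1/1.05·[0.7000·0.0000 + 0.3000·6.0000] = 1.7143

$1.71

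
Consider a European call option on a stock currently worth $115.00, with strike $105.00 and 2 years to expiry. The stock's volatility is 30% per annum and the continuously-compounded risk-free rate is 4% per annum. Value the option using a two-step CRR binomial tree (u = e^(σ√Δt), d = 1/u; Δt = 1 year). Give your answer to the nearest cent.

CRR parameters: u = e^(σ√Δt) = e^(0.3·√1) = 1.3499, d = 1/u = 0.7408
Per-period rate: rΔt = 0.04·1 = 0.04, so R = e^0.04 = 1.0408
Risk-neutral probability p = (e^0.04 − 0.7408)/(1.3499 − 0.7408) = 0.3000/0.6090 = 0.4926
Terminal stock prices: S_uu = 209.5, S_ud = 115, S_dd = 63.11
Terminal payoffs (S − K): max(104.5, 0) = 104.5, max(10, 0) = 10, max(-41.89, 0) = 0
Node u (S = 155.2): V_u = e^(−0.04)·[0.4926·104.5437 + 0.5074·10.0000] = 54.3509
Node d (S = 85.19): V_d = e^(−0.04)·[0.4926·10.0000 + 0.5074·0.0000] = 4.7325
Node 0 (S = 115): V_0 = e^(−0.04)·[0.4926·54.3509 + 0.5074·4.7325] = 28.0289

$28.03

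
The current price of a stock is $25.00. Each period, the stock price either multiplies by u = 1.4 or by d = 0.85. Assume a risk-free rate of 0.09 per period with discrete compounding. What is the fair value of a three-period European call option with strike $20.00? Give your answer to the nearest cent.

$10.20

Risk-neutral probability p = (1 + 0.09 − 0.85)/(1.4 − 0.85) = 0.2400/0.5500 = 0.4364
Terminal stock prices: S_uuu = 68.6, S_uud = 41.65, S_udd = 25.29, S_ddd = 15.35
Terminal payoffs (S − K): max(48.6, 0) = 48.6, max(21.65, 0) = 21.65, max(5.287, 0) = 5.287, max(-4.647, 0) = 0
Node uu (S = 49): V_uu = 1/1.09·[0.4364·48.6000 + 0.5636·21.6500] = 30.6514
Node ud (S = 29.75): V_ud = 1/1.09·[0.4364·21.6500 + 0.5636·5.2875] = 11.4014
Node dd (S = 18.06): V_dd = 1/1.09·[0.4364·5.2875 + 0.5636·0.0000] = 2.1168
Node u (S = 35): V_u = 1/1.09·[0.4364·30.6514 + 0.5636·11.4014] = 18.1664
Node d (S = 21.25): V_d = 1/1.09·[0.4364·11.4014 + 0.5636·2.1168] = 5.6589
Node 0 (S = 25): V_0 = 1/1.09·[0.4364·18.1664 + 0.5636·5.6589] = 10.1988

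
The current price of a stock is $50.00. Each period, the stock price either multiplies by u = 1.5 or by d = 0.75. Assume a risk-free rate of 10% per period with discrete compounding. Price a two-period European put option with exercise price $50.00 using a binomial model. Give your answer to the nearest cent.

Risk-neutral probability p = (1 + 0.1 − 0.75)/(1.5 − 0.75) = 0.3500/0.7500 = 0.4667
Terminal stock prices: S_uu = 112.5, S_ud = 56.25, S_dd = 28.12
Terminal payoffs (K − S): max(-62.5, 0) = 0, max(-6.25, 0) = 0, max(21.88, 0) = 21.88
Node u (S = 75): V_u = 1/1.1·[0.4667·0.0000 + 0.5333·0.0000] = 0.0000
Node d (S = 37.5): V_d = 1/1.1·[0.4667·0.0000 + 0.5333·21.8750] = 10.6061
Node 0 (S = 50): V_0 = 1/1.1·[0.4667·0.0000 + 0.5333·10.6061] = 5.1423

$5.14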